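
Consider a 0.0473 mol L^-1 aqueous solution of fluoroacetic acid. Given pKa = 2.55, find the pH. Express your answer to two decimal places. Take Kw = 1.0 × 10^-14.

FCH2COOH ⇌ FCH2COO- + H+
Ka = 10^(−2.55) = 2.82 × 10^-3
From the ICE table, Ka = [H+]²/(0.0473 − [H+]) = 2.82 × 10^-3.
[H+] is not negligible relative to C₀; solve [H+]² + 0.00282·[H+] − 0.000133 = 0.
[H+] = (−Ka + √(Ka² + 4·Ka·C₀))/2 = 1.02 × 10^-2 M
pH = −log(1.02 × 10^-2) = 1.99

pH = 1.99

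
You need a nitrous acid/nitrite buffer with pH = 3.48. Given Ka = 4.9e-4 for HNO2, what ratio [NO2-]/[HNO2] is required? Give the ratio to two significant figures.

pKa = -log(4.9 × 10^-4) = 3.310
pH = pKa + log(r) ⇒ log(r) = 3.48 − 3.310 = +0.170
r = [NO2-]/[HNO2] = 10^(+0.170) = 1.48

ratio = 1.5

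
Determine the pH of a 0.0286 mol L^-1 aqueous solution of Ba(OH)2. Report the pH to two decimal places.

pH = 12.76

Ba(OH)2 is a strong base (each formula unit releases 2 OH-); [OH-] = 0.0572 M.
pOH = -log(0.0572) = 1.24
pH = 14.00 - 1.24 = 12.76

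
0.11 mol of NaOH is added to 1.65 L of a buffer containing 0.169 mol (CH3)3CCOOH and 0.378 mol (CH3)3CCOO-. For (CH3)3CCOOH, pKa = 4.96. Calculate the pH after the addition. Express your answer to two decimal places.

OH- converts (CH3)3CCOOH to (CH3)3CCOO-: (CH3)3CCOOH → 0.059 mol, (CH3)3CCOO- → 0.488 mol.
pH = pKa + log(n_(CH3)3CCOO-/n_(CH3)3CCOOH) = 4.96 + log(0.488/0.059) = 4.96 + (+0.918)

pH = 5.88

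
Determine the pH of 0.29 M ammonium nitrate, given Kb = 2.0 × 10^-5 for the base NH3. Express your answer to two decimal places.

pH = 4.92

NH4+ is the conjugate acid of the weak base NH3.
Ka = Kw/Kb = 1.0×10^-14 / 2.0 × 10^-5 = 5.00 × 10^-10
From the ICE table, Ka = [H+]²/(0.29 − [H+]) = 5.00 × 10^-10.
Assume [H+] ≪ 0.29: [H+] ≈ √(5.00 × 10^-10 × 0.29) = 1.20 × 10^-5 M
pH = −log[H+] = −log(1.20 × 10^-5) = 4.92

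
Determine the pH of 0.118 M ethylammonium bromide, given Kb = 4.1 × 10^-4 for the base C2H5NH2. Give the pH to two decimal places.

C2H5NH3+ is the conjugate acid of the weak base C2H5NH2.
Ka = Kw/Kb = 1.0×10^-14 / 4.1 × 10^-4 = 2.44 × 10^-11
Let x = [H+] at equilibrium. Ka = x²/(0.118 − x).
Neglecting x in the denominator: x = √(2.44 × 10^-11 × 0.118) = 1.70 × 10^-6 M
Check: 0.0014% ionized — well under 5%, approximation valid.
pH = −log[H+] = −log(1.70 × 10^-6) = 5.77

pH = 5.77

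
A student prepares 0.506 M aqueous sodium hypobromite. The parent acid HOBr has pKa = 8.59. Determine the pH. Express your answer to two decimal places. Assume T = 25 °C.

OBr- is the conjugate base of the weak acid HOBr.
Ka = 10^(−8.59) = 2.57 × 10^-9
Kb = Kw/Ka = 1.0×10^-14 / 2.57 × 10^-9 = 3.89 × 10^-6
Kb = [OH-]²/(0.506 − [OH-]) = 3.89 × 10^-6
Neglecting [OH-] in the denominator: [OH-] = √(3.89 × 10^-6 × 0.506) = 1.40 × 10^-3 M
pOH = 2.85, so pH = 14.00 − pOH = 11.15

pH = 11.15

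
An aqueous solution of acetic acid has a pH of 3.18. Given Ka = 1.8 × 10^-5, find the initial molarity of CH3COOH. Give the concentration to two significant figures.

[H+] = 10^(-3.18) = 6.61 × 10^-4 M = x
Ka = x²/(C₀ − x) ⇒ C₀ = x + x²/Ka
C₀ = 6.61 × 10^-4 + (6.61 × 10^-4)²/(1.8 × 10^-5) = 2.49 × 10^-2 M

C₀ = 2.5 × 10^-2 M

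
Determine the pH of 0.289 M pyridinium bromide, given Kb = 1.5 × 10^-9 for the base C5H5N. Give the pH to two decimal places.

C5H5NH+ is the conjugate acid of the weak base C5H5N.
Ka = Kw/Kb = 1.0×10^-14 / 1.5 × 10^-9 = 6.67 × 10^-6
Ka = [H+]²/(0.289 − [H+]) = 6.67 × 10^-6
Neglecting [H+] in the denominator: [H+] = √(6.67 × 10^-6 × 0.289) = 1.39 × 10^-3 M
([H+]/C₀ = 0.48% < 5%, so the approximation holds.)
pH = −log(1.39 × 10^-3) = 2.86

pH = 2.86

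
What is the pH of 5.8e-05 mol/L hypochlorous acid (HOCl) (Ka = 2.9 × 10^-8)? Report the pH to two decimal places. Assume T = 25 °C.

HOCl ⇌ OCl- + H+
Ka = [H+]²/(5.8e-05 − [H+]) = 2.9 × 10^-8
Assume [H+] ≪ 5.8e-05: [H+] ≈ √(2.9 × 10^-8 × 5.8e-05) = 1.30 × 10^-6 M
pH = −log(1.30 × 10^-6) = 5.89

pH = 5.89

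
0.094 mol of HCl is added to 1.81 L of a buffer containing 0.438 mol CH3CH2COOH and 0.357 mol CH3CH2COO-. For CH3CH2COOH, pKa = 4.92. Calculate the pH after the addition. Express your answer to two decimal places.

After neutralization: n(CH3CH2COOH) = 0.532 mol, n(CH3CH2COO-) = 0.263 mol.
Henderson–Hasselbalch with mole ratio 0.263/0.532: pH = 4.92 + (-0.306)

pH = 4.61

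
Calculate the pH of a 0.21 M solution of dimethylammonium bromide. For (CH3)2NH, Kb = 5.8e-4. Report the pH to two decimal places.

(CH3)2NH2+ is the conjugate acid of the weak base (CH3)2NH.
Ka = Kw/Kb = 1.0×10^-14 / 5.8 × 10^-4 = 1.72 × 10^-11
Let x = [H+] at equilibrium. Ka = x²/(0.21 − x).
Since Ka ≪ C₀, x ≈ √(Ka·C₀) = 1.90 × 10^-6 M.
(x/C₀ = 0.00091% < 5%, so the approximation holds.)
pH = −log(1.90 × 10^-6) = 5.72

pH = 5.72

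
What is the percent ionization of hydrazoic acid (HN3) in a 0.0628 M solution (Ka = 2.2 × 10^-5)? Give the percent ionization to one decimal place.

HN3 ⇌ N3- + H+; let x = [H+] at equilibrium.
x ≈ √(Ka·C₀) = √(2.2 × 10^-5 × 0.0628) = 1.18 × 10^-3 M
% ionization = x/C₀ × 100% = 1.18 × 10^-3/0.0628 × 100% = 1.9%

1.9%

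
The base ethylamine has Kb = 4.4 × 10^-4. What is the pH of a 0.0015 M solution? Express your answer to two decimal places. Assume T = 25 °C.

pH = 10.79

C2H5NH2 + H2O ⇌ C2H5NH3+ + OH-
From the ICE table, Kb = [OH-]²/(0.0015 − [OH-]) = 4.4 × 10^-4.
The 5% rule fails; solving [OH-]² + Kb·[OH-] − Kb·C₀ = 0 exactly:
[OH-] = [−0.00044 + √(0.00044² + 2.64e-06)]/2 = 6.22 × 10^-4 M
pOH = −log(6.22 × 10^-4) = 3.21; pH = 14.00 − 3.21 = 10.79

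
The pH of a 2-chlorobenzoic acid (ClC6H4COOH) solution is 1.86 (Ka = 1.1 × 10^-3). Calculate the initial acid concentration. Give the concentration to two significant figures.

[H+] = 10^(-1.86) = 1.38 × 10^-2 M = x
Ka = x²/(C₀ − x) ⇒ C₀ = x + x²/Ka
C₀ = 1.38 × 10^-2 + (1.38 × 10^-2)²/(1.1 × 10^-3) = 1.87 × 10^-1 M

C₀ = 1.9 × 10^-1 M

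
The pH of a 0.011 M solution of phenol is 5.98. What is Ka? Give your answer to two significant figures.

Ka = 1.0 × 10^-10

[H+] = 10^(-5.98) = 1.05 × 10^-6 M
At equilibrium [HA] = 0.011 − 1.05 × 10^-6 = 1.10 × 10^-2 M
Ka = [H+][A-]/[HA] = (1.05 × 10^-6)² / 1.10 × 10^-2 = 1.0 × 10^-10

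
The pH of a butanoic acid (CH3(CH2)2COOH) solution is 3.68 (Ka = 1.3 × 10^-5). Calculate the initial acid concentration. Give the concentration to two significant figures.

[H+] = 10^(-3.68) = 2.09 × 10^-4 M = x
Ka = x²/(C₀ − x) ⇒ C₀ = x + x²/Ka
C₀ = 2.09 × 10^-4 + (2.09 × 10^-4)²/(1.3 × 10^-5) = 3.57 × 10^-3 M

C₀ = 3.6 × 10^-3 M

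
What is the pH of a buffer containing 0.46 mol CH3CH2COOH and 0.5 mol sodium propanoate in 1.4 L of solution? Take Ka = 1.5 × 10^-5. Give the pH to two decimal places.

pH = 4.86

pKa = −log(1.5 × 10^-5) = 4.824
Henderson–Hasselbalch: pH = pKa + log([CH3CH2COO-]/[CH3CH2COOH]) = 4.824 + log(0.5/0.46)
pH = 4.824 + (+0.036) = 4.86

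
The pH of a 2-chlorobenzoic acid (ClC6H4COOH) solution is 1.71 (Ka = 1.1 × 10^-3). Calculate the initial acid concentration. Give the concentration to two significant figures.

[H+] = 10^(-1.71) = 1.95 × 10^-2 M = x
Ka = x²/(C₀ − x) ⇒ C₀ = x + x²/Ka
C₀ = 1.95 × 10^-2 + (1.95 × 10^-2)²/(1.1 × 10^-3) = 3.65 × 10^-1 M

C₀ = 3.7 × 10^-1 M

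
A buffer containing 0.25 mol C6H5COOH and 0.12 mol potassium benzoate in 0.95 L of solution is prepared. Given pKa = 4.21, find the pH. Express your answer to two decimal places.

Henderson–Hasselbalch: pH = pKa + log([C6H5COO-]/[C6H5COOH]) = 4.21 + log(0.12/0.25)
pH = 4.21 + (-0.319) = 3.89

pH = 3.89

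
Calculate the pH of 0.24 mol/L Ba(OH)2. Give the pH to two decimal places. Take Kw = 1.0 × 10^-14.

pH = 13.68

Ba(OH)2 is a strong base (each formula unit releases 2 OH-); [OH-] = 0.48 M.
pOH = -log(0.48) = 0.32
pH = 14.00 - 0.32 = 13.68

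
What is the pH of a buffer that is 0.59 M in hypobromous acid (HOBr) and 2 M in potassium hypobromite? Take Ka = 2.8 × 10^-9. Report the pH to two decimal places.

pH = 9.08

pKa = −log(2.8 × 10^-9) = 8.553
Using pH = pKa + log([base]/[acid]) with [base]/[acid] = 2/0.59:
pH = 8.553 + (+0.530) = 9.08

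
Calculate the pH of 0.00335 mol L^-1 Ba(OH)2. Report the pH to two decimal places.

pH = 11.83

Ba(OH)2 is a strong base (each formula unit releases 2 OH-); [OH-] = 0.0067 M.
pOH = -log(0.0067) = 2.17
pH = 14.00 - 2.17 = 11.83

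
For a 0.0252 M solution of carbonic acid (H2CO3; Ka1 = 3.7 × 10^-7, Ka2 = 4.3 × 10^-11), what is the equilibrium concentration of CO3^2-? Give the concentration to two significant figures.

First ionization gives [H+] ≈ [HCO3-] = 9.66 × 10^-5 M.
Second step: Ka2 = [H+][CO3^2-]/[HCO3-] ≈ [CO3^2-] (since [H+] ≈ [HCO3-]).
So [CO3^2-] ≈ Ka2.

4.3 × 10^-11 M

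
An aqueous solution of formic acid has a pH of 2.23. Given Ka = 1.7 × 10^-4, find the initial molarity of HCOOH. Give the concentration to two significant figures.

[H+] = 10^(-2.23) = 5.89 × 10^-3 M = x
Ka = x²/(C₀ − x) ⇒ C₀ = x + x²/Ka
C₀ = 5.89 × 10^-3 + (5.89 × 10^-3)²/(1.7 × 10^-4) = 2.10 × 10^-1 M

C₀ = 2.1 × 10^-1 M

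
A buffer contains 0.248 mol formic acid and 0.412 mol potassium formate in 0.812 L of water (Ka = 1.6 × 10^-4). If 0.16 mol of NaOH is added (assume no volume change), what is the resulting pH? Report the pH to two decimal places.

OH- converts HCOOH to HCOO-: HCOOH → 0.088 mol, HCOO- → 0.572 mol.
pKa = −log(1.6 × 10^-4) = 3.796
pH = pKa + log(n_HCOO-/n_HCOOH) = 3.796 + log(0.572/0.088) = 3.796 + (+0.813)

pH = 4.61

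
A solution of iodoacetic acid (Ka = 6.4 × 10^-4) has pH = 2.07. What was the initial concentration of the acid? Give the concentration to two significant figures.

[H+] = 10^(-2.07) = 8.51 × 10^-3 M = x
Ka = x²/(C₀ − x) ⇒ C₀ = x + x²/Ka
C₀ = 8.51 × 10^-3 + (8.51 × 10^-3)²/(6.4 × 10^-4) = 1.22 × 10^-1 M

C₀ = 1.2 × 10^-1 M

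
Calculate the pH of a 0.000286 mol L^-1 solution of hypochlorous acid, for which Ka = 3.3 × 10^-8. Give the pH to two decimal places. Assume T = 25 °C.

HOCl ⇌ OCl- + H+
Let x = [H+] at equilibrium. Ka = x²/(0.000286 − x).
Since Ka ≪ C₀, x ≈ √(Ka·C₀) = 3.07 × 10^-6 M.
Check: 1.1% ionized — well under 5%, approximation valid.
pH = −log(3.07 × 10^-6) = 5.51

pH = 5.51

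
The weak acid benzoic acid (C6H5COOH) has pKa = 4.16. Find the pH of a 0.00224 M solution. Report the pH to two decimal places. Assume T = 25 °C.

pH = 3.44

C6H5COOH ⇌ C6H5COO- + H+
Ka = 10^(−4.16) = 6.92 × 10^-5
Ka = [H+]²/(0.00224 − [H+]) = 6.92 × 10^-5
[H+] is not negligible relative to C₀; solve [H+]² + 6.92e-05·[H+] − 1.55e-07 = 0.
[H+] = (−Ka + √(Ka² + 4·Ka·C₀))/2 = 3.61 × 10^-4 M
pH = −log(3.61 × 10^-4) = 3.44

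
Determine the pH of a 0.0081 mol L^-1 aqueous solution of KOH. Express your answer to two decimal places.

pH = 11.91

KOH is a strong base; [OH-] = 0.0081 M.
pOH = -log(0.0081) = 2.09
pH = 14.00 - 2.09 = 11.91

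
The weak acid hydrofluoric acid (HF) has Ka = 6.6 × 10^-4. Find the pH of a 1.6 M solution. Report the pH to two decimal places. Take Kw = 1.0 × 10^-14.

HF ⇌ F- + H+
Ka = [H+]²/(1.6 − [H+]) = 6.6 × 10^-4
Since Ka ≪ C₀, [H+] ≈ √(Ka·C₀) = 3.25 × 10^-2 M.
([H+]/C₀ = 2% < 5%, so the approximation holds.)
pH = −log[H+] = −log(3.25 × 10^-2) = 1.49

pH = 1.49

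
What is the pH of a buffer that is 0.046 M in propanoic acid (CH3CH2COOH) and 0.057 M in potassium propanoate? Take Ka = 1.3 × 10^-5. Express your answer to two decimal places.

pH = 4.98

pKa = −log(1.3 × 10^-5) = 4.886
pH = pKa + log([A⁻]/[HA]) = 4.886 + log(0.057/0.046)
pH = 4.886 + (+0.093) = 4.98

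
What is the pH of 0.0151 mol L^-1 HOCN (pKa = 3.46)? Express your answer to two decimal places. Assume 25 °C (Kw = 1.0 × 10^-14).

pH = 2.67

HOCN ⇌ OCN- + H+
Ka = 10^(−3.46) = 3.47 × 10^-4
Ka = x²/(0.0151 − x) = 3.47 × 10^-4
x is not negligible relative to C₀; solve x² + 0.000347·x − 5.24e-06 = 0.
x = [−0.000347 + √(0.000347² + 2.1e-05)]/2 = 2.12 × 10^-3 M
pH = −log(2.12 × 10^-3) = 2.67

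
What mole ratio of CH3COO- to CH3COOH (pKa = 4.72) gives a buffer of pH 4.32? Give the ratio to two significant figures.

pH = pKa + log(r) ⇒ log(r) = 4.32 − 4.72 = -0.40
r = [CH3COO-]/[CH3COOH] = 10^(-0.40) = 0.398

ratio = 0.40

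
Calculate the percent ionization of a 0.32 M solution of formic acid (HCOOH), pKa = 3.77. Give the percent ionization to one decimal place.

HCOOH ⇌ HCOO- + H+; let x = [H+] at equilibrium.
Ka = 10^(−3.77) = 1.70 × 10^-4
x ≈ √(Ka·C₀) = √(1.70 × 10^-4 × 0.32) = 7.38 × 10^-3 M
Fraction ionized = 7.38 × 10^-3 / 0.32 = 0.0231 → 2.3%

2.3%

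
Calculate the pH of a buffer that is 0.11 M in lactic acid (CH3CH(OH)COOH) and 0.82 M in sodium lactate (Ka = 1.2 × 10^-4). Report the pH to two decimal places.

pH = 4.79

pKa = −log(1.2 × 10^-4) = 3.921
pH = pKa + log([A⁻]/[HA]) = 3.921 + log(0.82/0.11)
pH = 3.921 + (+0.872) = 4.79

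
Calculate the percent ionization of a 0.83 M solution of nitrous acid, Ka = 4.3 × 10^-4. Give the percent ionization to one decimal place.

2.3%

HNO2 ⇌ NO2- + H+; let x = [H+] at equilibrium.
x ≈ √(Ka·C₀) = √(4.3 × 10^-4 × 0.83) = 1.89 × 10^-2 M
Fraction ionized = 1.89 × 10^-2 / 0.83 = 0.0228 → 2.3%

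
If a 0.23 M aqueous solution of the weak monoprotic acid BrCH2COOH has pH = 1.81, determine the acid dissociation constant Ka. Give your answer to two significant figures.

Ka = 1.1 × 10^-3

[H+] = 10^(-1.81) = 1.55 × 10^-2 M
At equilibrium [HA] = 0.23 − 1.55 × 10^-2 = 2.15 × 10^-1 M
Ka = [H+][A-]/[HA] = (1.55 × 10^-2)² / 2.15 × 10^-1 = 1.1 × 10^-3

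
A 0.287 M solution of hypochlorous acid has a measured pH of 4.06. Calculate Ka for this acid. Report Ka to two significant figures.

[H+] = 10^(-4.06) = 8.71 × 10^-5 M
At equilibrium [HA] = 0.287 − 8.71 × 10^-5 = 2.87 × 10^-1 M
Ka = [H+][A-]/[HA] = (8.71 × 10^-5)² / 2.87 × 10^-1 = 2.6 × 10^-8

Ka = 2.6 × 10^-8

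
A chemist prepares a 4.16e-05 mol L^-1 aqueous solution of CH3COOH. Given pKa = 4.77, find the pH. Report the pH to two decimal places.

pH = 4.71

CH3COOH ⇌ CH3COO- + H+
Ka = 10^(−4.77) = 1.70 × 10^-5
Ka = [H+]²/(4.16e-05 − [H+]) = 1.70 × 10^-5
The 5% rule fails; solving [H+]² + Ka·[H+] − Ka·C₀ = 0 exactly:
[H+] = [−1.7e-05 + √(1.7e-05² + 2.83e-09)]/2 = 1.94 × 10^-5 M
pH = −log[H+] = −log(1.94 × 10^-5) = 4.71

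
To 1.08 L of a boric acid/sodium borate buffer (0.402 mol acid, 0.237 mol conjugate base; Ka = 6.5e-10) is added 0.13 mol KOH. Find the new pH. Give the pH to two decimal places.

After neutralization: n(B(OH)3) = 0.272 mol, n(B(OH)4-) = 0.367 mol.
pKa = −log(6.5 × 10^-10) = 9.187
Henderson–Hasselbalch with mole ratio 0.367/0.272: pH = 9.187 + (+0.130)

pH = 9.32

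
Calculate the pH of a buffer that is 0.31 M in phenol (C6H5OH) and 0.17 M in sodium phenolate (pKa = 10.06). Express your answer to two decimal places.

Henderson–Hasselbalch: pH = pKa + log([C6H5O-]/[C6H5OH]) = 10.06 + log(0.17/0.31)
pH = 10.06 + (-0.261) = 9.80

pH = 9.80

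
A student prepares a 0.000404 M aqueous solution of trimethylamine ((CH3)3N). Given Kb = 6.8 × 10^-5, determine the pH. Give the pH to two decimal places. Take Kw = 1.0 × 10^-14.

(CH3)3N + H2O ⇌ (CH3)3NH+ + OH-
From the ICE table, Kb = [OH-]²/(0.000404 − [OH-]) = 6.8 × 10^-5.
[OH-] is not negligible relative to C₀; solve [OH-]² + 6.8e-05·[OH-] − 2.75e-08 = 0.
[OH-] = (−Kb + √(Kb² + 4·Kb·C₀))/2 = 1.35 × 10^-4 M
pOH = 3.87, so pH = 14.00 − pOH = 10.13

pH = 10.13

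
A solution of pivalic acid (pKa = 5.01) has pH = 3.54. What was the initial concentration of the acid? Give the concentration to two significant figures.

[H+] = 10^(-3.54) = 2.88 × 10^-4 M = x
Ka = 10^(−5.01) = 9.77 × 10^-6
Ka = x²/(C₀ − x) ⇒ C₀ = x + x²/Ka
C₀ = 2.88 × 10^-4 + (2.88 × 10^-4)²/(9.77 × 10^-6) = 8.78 × 10^-3 M

C₀ = 8.8 × 10^-3 M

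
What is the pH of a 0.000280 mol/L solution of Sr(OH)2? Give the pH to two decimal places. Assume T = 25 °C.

pH = 10.75

Sr(OH)2 is a strong base (each formula unit releases 2 OH-); [OH-] = 0.00056 M.
pOH = -log(0.00056) = 3.25
pH = 14.00 - 3.25 = 10.75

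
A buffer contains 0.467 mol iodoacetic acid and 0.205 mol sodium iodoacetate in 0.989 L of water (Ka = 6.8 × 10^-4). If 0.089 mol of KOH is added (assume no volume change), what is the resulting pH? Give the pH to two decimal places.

After neutralization: n(ICH2COOH) = 0.378 mol, n(ICH2COO-) = 0.294 mol.
pKa = −log(6.8 × 10^-4) = 3.167
Henderson–Hasselbalch with mole ratio 0.294/0.378: pH = 3.167 + (-0.109)

pH = 3.06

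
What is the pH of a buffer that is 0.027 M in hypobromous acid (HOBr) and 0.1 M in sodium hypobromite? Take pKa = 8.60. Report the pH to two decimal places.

pH = pKa + log([A⁻]/[HA]) = 8.60 + log(0.1/0.027)
pH = 8.60 + (+0.569) = 9.17

pH = 9.17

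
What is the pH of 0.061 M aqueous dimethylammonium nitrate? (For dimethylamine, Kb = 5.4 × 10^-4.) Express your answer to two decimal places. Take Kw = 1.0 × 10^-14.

pH = 5.97

(CH3)2NH2+ is the conjugate acid of the weak base (CH3)2NH.
Ka = Kw/Kb = 1.0×10^-14 / 5.4 × 10^-4 = 1.85 × 10^-11
Ka = [H+]²/(0.061 − [H+]) = 1.85 × 10^-11
Since Ka ≪ C₀, [H+] ≈ √(Ka·C₀) = 1.06 × 10^-6 M.
Check: 0.0017% ionized — well under 5%, approximation valid.
pH = −log[H+] = −log(1.06 × 10^-6) = 5.97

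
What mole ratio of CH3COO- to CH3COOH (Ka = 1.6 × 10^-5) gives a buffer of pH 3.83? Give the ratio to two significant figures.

pKa = -log(1.6 × 10^-5) = 4.796
pH = pKa + log(r) ⇒ log(r) = 3.83 − 4.796 = -0.966
r = [CH3COO-]/[CH3COOH] = 10^(-0.966) = 0.108

ratio = 0.11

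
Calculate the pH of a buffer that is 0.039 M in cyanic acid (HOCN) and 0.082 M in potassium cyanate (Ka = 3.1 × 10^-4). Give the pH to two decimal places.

pH = 3.83

pKa = −log(3.1 × 10^-4) = 3.509
pH = pKa + log([A⁻]/[HA]) = 3.509 + log(0.082/0.039)
pH = 3.509 + (+0.323) = 3.83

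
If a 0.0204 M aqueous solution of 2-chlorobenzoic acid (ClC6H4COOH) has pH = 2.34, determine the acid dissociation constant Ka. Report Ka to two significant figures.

Ka = 1.3 × 10^-3

[H+] = 10^(-2.34) = 4.57 × 10^-3 M
At equilibrium [HA] = 0.0204 − 4.57 × 10^-3 = 1.58 × 10^-2 M
Ka = [H+][A-]/[HA] = (4.57 × 10^-3)² / 1.58 × 10^-2 = 1.3 × 10^-3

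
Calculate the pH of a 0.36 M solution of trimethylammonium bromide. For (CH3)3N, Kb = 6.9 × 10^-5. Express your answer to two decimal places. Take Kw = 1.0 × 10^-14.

pH = 5.14

(CH3)3NH+ is the conjugate acid of the weak base (CH3)3N.
Ka = Kw/Kb = 1.0×10^-14 / 6.9 × 10^-5 = 1.45 × 10^-10
Ka = [H+]²/(0.36 − [H+]) = 1.45 × 10^-10
Neglecting [H+] in the denominator: [H+] = √(1.45 × 10^-10 × 0.36) = 7.22 × 10^-6 M
([H+]/C₀ = 0.002% < 5%, so the approximation holds.)
pH = −log[H+] = −log(7.22 × 10^-6) = 5.14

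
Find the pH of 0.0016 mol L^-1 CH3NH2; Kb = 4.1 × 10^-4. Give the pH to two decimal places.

CH3NH2 + H2O ⇌ CH3NH3+ + OH-
From the ICE table, Kb = x²/(0.0016 − x) = 4.1 × 10^-4.
Here C₀/Kb ≈ 3.9, so the small-x approximation fails. Use the quadratic:
x = (−Kb + √(Kb² + 4·Kb·C₀))/2 = 6.30 × 10^-4 M
pOH = −log(6.30 × 10^-4) = 3.20; pH = 14.00 − 3.20 = 10.80

pH = 10.80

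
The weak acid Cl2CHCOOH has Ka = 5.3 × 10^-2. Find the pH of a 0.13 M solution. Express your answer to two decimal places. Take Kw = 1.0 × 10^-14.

Cl2CHCOOH ⇌ Cl2CHCOO- + H+
Ka = [H+]²/(0.13 − [H+]) = 5.3 × 10^-2
The 5% rule fails; solving [H+]² + Ka·[H+] − Ka·C₀ = 0 exactly:
[H+] = [−0.053 + √(0.053² + 0.0276)]/2 = 6.06 × 10^-2 M
pH = −log(6.06 × 10^-2) = 1.22

pH = 1.22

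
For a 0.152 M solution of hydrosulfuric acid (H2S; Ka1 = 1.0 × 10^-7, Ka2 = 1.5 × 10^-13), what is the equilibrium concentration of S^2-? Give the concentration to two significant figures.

1.5 × 10^-13 M

First ionization gives [H+] ≈ [HS-] = 1.23 × 10^-4 M.
Second step: Ka2 = [H+][S^2-]/[HS-] ≈ [S^2-] (since [H+] ≈ [HS-]).
So [S^2-] ≈ Ka2.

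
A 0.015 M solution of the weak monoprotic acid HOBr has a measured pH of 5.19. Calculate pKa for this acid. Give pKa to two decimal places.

pKa = 8.56

[H+] = 10^(-5.19) = 6.46 × 10^-6 M
At equilibrium [HA] = 0.015 − 6.46 × 10^-6 = 1.50 × 10^-2 M
Ka = [H+][A-]/[HA] = (6.46 × 10^-6)² / 1.50 × 10^-2 = 2.78 × 10^-9
pKa = -log(2.78 × 10^-9) = 8.56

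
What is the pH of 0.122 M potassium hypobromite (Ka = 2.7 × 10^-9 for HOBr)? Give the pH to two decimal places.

pH = 10.83

OBr- is the conjugate base of the weak acid HOBr.
Kb = Kw/Ka = 1.0×10^-14 / 2.7 × 10^-9 = 3.70 × 10^-6
From the ICE table, Kb = [OH-]²/(0.122 − [OH-]) = 3.70 × 10^-6.
Since Kb ≪ C₀, [OH-] ≈ √(Kb·C₀) = 6.72 × 10^-4 M.
Check: 0.55% ionized — well under 5%, approximation valid.
pOH = 3.17, so pH = 14.00 − pOH = 10.83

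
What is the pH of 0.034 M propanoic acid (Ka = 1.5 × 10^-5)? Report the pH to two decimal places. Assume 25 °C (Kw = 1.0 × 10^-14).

pH = 3.15

CH3CH2COOH ⇌ CH3CH2COO- + H+
From the ICE table, Ka = x²/(0.034 − x) = 1.5 × 10^-5.
Since Ka ≪ C₀, x ≈ √(Ka·C₀) = 7.14 × 10^-4 M.
(x/C₀ = 2.1% < 5%, so the approximation holds.)
pH = −log(7.14 × 10^-4) = 3.15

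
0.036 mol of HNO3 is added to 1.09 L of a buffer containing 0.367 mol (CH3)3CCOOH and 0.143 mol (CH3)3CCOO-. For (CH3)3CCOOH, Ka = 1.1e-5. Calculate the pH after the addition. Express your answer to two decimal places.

pH = 4.38

Added H+ converts (CH3)3CCOO- to (CH3)3CCOOH: (CH3)3CCOOH → 0.403 mol, (CH3)3CCOO- → 0.107 mol.
pKa = −log(1.1 × 10^-5) = 4.959
pH = pKa + log(n_(CH3)3CCOO-/n_(CH3)3CCOOH) = 4.959 + log(0.107/0.403) = 4.959 + (-0.576)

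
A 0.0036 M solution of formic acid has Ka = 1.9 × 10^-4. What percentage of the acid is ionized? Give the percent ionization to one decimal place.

20.5%

HCOOH ⇌ HCOO- + H+; let x = [H+] at equilibrium.
Ka = x²/(C₀ − x); solving the quadratic gives x = 7.37 × 10^-4 M.
% ionization = x/C₀ × 100% = 7.37 × 10^-4/0.0036 × 100% = 20.5%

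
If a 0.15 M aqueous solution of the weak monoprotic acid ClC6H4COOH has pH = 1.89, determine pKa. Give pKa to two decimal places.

[H+] = 10^(-1.89) = 1.29 × 10^-2 M
At equilibrium [HA] = 0.15 − 1.29 × 10^-2 = 1.37 × 10^-1 M
Ka = [H+][A-]/[HA] = (1.29 × 10^-2)² / 1.37 × 10^-1 = 1.21 × 10^-3
pKa = -log(1.21 × 10^-3) = 2.92

pKa = 2.92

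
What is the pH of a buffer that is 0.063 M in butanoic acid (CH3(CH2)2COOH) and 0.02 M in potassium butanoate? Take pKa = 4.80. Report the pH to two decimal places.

pH = pKa + log([A⁻]/[HA]) = 4.80 + log(0.02/0.063)
pH = 4.80 + (-0.498) = 4.30

pH = 4.30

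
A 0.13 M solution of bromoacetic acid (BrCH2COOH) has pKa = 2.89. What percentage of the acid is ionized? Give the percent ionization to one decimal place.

BrCH2COOH ⇌ BrCH2COO- + H+; let x = [H+] at equilibrium.
Ka = 10^(−2.89) = 1.29 × 10^-3
Solve x² + 0.00129x − 0.000168 = 0 → x = 1.23 × 10^-2 M
Fraction ionized = 1.23 × 10^-2 / 0.13 = 0.0946 → 9.5%

9.5%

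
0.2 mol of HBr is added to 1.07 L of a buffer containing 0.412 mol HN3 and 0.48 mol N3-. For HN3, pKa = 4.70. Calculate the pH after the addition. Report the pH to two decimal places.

Added H+ converts N3- to HN3: HN3 → 0.612 mol, N3- → 0.28 mol.
Henderson–Hasselbalch with mole ratio 0.28/0.612: pH = 4.70 + (-0.340)

pH = 4.36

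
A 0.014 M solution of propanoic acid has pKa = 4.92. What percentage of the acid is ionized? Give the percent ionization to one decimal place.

2.9%

CH3CH2COOH ⇌ CH3CH2COO- + H+; let x = [H+] at equilibrium.
Ka = 10^(−4.92) = 1.20 × 10^-5
x ≈ √(Ka·C₀) = √(1.20 × 10^-5 × 0.014) = 4.10 × 10^-4 M
% ionization = x/C₀ × 100% = 4.10 × 10^-4/0.014 × 100% = 2.9%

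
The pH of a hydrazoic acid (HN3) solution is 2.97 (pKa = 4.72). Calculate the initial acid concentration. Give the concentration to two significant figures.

[H+] = 10^(-2.97) = 1.07 × 10^-3 M = x
Ka = 10^(−4.72) = 1.91 × 10^-5
Ka = x²/(C₀ − x) ⇒ C₀ = x + x²/Ka
C₀ = 1.07 × 10^-3 + (1.07 × 10^-3)²/(1.91 × 10^-5) = 6.10 × 10^-2 M

C₀ = 6.1 × 10^-2 M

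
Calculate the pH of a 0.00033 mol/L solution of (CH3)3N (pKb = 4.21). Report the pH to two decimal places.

(CH3)3N + H2O ⇌ (CH3)3NH+ + OH-
Kb = 10^(−4.21) = 6.17 × 10^-5
From the ICE table, Kb = [OH-]²/(0.00033 − [OH-]) = 6.17 × 10^-5.
Here C₀/Kb ≈ 5.35, so the small-[OH-] approximation fails. Use the quadratic:
[OH-] = [−6.17e-05 + √(6.17e-05² + 8.14e-08)]/2 = 1.15 × 10^-4 M
pOH = 3.94, so pH = 14.00 − pOH = 10.06

pH = 10.06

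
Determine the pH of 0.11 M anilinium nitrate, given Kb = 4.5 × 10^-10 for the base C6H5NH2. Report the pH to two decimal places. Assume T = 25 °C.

pH = 2.81

C6H5NH3+ is the conjugate acid of the weak base C6H5NH2.
Ka = Kw/Kb = 1.0×10^-14 / 4.5 × 10^-10 = 2.22 × 10^-5
From the ICE table, Ka = [H+]²/(0.11 − [H+]) = 2.22 × 10^-5.
Since Ka ≪ C₀, [H+] ≈ √(Ka·C₀) = 1.56 × 10^-3 M.
Check: 1.4% ionized — well under 5%, approximation valid.
pH = −log(1.56 × 10^-3) = 2.81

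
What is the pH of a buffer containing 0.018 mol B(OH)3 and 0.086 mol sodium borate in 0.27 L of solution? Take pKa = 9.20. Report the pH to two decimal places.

Henderson–Hasselbalch: pH = pKa + log([B(OH)4-]/[B(OH)3]) = 9.20 + log(0.086/0.018)
pH = 9.20 + (+0.679) = 9.88

pH = 9.88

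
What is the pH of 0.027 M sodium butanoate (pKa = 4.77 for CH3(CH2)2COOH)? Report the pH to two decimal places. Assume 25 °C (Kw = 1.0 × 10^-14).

pH = 8.60

CH3(CH2)2COO- is the conjugate base of the weak acid CH3(CH2)2COOH.
Ka = 10^(−4.77) = 1.70 × 10^-5
Kb = Kw/Ka = 1.0×10^-14 / 1.70 × 10^-5 = 5.88 × 10^-10
From the ICE table, Kb = [OH-]²/(0.027 − [OH-]) = 5.88 × 10^-10.
Neglecting [OH-] in the denominator: [OH-] = √(5.88 × 10^-10 × 0.027) = 3.98 × 10^-6 M
pOH = −log(3.98 × 10^-6) = 5.40; pH = 14.00 − 5.40 = 8.60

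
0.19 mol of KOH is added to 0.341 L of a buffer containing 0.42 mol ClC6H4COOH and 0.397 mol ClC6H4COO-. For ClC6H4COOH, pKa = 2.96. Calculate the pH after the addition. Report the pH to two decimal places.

pH = 3.37

OH- converts ClC6H4COOH to ClC6H4COO-: ClC6H4COOH → 0.23 mol, ClC6H4COO- → 0.587 mol.
Henderson–Hasselbalch with mole ratio 0.587/0.23: pH = 2.96 + (+0.407)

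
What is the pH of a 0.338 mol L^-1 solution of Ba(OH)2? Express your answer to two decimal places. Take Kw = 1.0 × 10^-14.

Ba(OH)2 is a strong base (each formula unit releases 2 OH-); [OH-] = 0.676 M.
pOH = -log(0.676) = 0.17
pH = 14.00 - 0.17 = 13.83

pH = 13.83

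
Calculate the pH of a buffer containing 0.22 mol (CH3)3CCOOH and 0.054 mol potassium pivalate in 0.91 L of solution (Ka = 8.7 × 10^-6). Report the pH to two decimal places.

pKa = −log(8.7 × 10^-6) = 5.060
pH = pKa + log([A⁻]/[HA]) = 5.060 + log(0.054/0.22)
pH = 5.060 + (-0.610) = 4.45

pH = 4.45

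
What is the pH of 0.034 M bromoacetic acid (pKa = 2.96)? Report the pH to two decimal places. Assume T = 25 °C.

BrCH2COOH ⇌ BrCH2COO- + H+
Ka = 10^(−2.96) = 1.10 × 10^-3
Let x = [H+] at equilibrium. Ka = x²/(0.034 − x).
x is not negligible relative to C₀; solve x² + 0.0011·x − 3.74e-05 = 0.
x = [−0.0011 + √(0.0011² + 0.00015)]/2 = 5.59 × 10^-3 M
pH = −log(5.59 × 10^-3) = 2.25

pH = 2.25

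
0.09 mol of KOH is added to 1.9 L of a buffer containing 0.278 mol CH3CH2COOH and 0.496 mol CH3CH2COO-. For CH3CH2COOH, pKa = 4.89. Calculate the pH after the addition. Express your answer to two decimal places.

pH = 5.38

After neutralization: n(CH3CH2COOH) = 0.188 mol, n(CH3CH2COO-) = 0.586 mol.
pH = pKa + log([A⁻]/[HA]) = 4.89 + log(0.586/0.188) = 4.89 +0.494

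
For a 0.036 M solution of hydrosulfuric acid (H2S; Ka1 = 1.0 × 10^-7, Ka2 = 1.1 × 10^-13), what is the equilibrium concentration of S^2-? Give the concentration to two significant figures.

1.1 × 10^-13 M

First ionization gives [H+] ≈ [HS-] = 6.00 × 10^-5 M.
Second step: Ka2 = [H+][S^2-]/[HS-] ≈ [S^2-] (since [H+] ≈ [HS-]).
So [S^2-] ≈ Ka2.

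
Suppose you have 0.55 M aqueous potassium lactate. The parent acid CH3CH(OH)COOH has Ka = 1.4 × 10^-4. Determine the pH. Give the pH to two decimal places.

pH = 8.80

CH3CH(OH)COO- is the conjugate base of the weak acid CH3CH(OH)COOH.
Kb = Kw/Ka = 1.0×10^-14 / 1.4 × 10^-4 = 7.14 × 10^-11
From the ICE table, Kb = x²/(0.55 − x) = 7.14 × 10^-11.
Since Kb ≪ C₀, x ≈ √(Kb·C₀) = 6.27 × 10^-6 M.
Check: 0.0011% ionized — well under 5%, approximation valid.
pOH = −log(6.27 × 10^-6) = 5.20; pH = 14.00 − 5.20 = 8.80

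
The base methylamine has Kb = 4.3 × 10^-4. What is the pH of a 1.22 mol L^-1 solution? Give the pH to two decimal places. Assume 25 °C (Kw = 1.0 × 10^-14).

pH = 12.36

CH3NH2 + H2O ⇌ CH3NH3+ + OH-
Let x = [OH-] at equilibrium. Kb = x²/(1.22 − x).
Assume x ≪ 1.22: x ≈ √(4.3 × 10^-4 × 1.22) = 2.29 × 10^-2 M
Check: 1.9% ionized — well under 5%, approximation valid.
pOH = −log(2.29 × 10^-2) = 1.64; pH = 14.00 − 1.64 = 12.36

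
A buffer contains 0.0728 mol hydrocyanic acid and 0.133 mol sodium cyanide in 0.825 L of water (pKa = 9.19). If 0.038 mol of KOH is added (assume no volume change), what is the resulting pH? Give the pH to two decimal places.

pH = 9.88

After neutralization: n(HCN) = 0.0348 mol, n(CN-) = 0.171 mol.
pH = pKa + log(n_CN-/n_HCN) = 9.19 + log(0.171/0.0348) = 9.19 + (+0.691)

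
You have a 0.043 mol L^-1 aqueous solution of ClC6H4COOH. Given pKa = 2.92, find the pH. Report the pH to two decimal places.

ClC6H4COOH ⇌ ClC6H4COO- + H+
Ka = 10^(−2.92) = 1.20 × 10^-3
Ka = [H+]²/(0.043 − [H+]) = 1.20 × 10^-3
[H+] is not negligible relative to C₀; solve [H+]² + 0.0012·[H+] − 5.16e-05 = 0.
[H+] = (−Ka + √(Ka² + 4·Ka·C₀))/2 = 6.61 × 10^-3 M
pH = −log(6.61 × 10^-3) = 2.18

pH = 2.18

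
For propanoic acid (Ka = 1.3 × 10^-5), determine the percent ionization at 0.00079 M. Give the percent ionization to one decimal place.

12.0%

CH3CH2COOH ⇌ CH3CH2COO- + H+; let x = [H+] at equilibrium.
Ka = x²/(C₀ − x); solving the quadratic gives x = 9.50 × 10^-5 M.
Fraction ionized = 9.50 × 10^-5 / 0.00079 = 0.1203 → 12.0%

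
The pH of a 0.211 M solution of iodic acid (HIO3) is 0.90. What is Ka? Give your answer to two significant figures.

Ka = 1.9 × 10^-1

[H+] = 10^(-0.90) = 1.26 × 10^-1 M
At equilibrium [HA] = 0.211 − 1.26 × 10^-1 = 8.50 × 10^-2 M
Ka = [H+][A-]/[HA] = (1.26 × 10^-1)² / 8.50 × 10^-2 = 1.9 × 10^-1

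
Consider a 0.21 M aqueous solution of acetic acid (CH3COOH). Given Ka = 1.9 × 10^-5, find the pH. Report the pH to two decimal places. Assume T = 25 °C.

CH3COOH ⇌ CH3COO- + H+
Ka = [H+]²/(0.21 − [H+]) = 1.9 × 10^-5
Neglecting [H+] in the denominator: [H+] = √(1.9 × 10^-5 × 0.21) = 2.00 × 10^-3 M
Check: 0.95% ionized — well under 5%, approximation valid.
pH = −log(2.00 × 10^-3) = 2.70

pH = 2.70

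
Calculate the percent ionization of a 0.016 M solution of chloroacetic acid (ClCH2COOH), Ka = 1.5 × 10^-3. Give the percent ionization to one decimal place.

26.3%

ClCH2COOH ⇌ ClCH2COO- + H+; let x = [H+] at equilibrium.
Solve x² + 0.0015x − 2.4e-05 = 0 → x = 4.21 × 10^-3 M
Fraction ionized = 4.21 × 10^-3 / 0.016 = 0.2631 → 26.3%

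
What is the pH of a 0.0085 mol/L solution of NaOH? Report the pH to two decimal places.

NaOH is a strong base; [OH-] = 0.0085 M.
pOH = -log(0.0085) = 2.07
pH = 14.00 - 2.07 = 11.93

pH = 11.93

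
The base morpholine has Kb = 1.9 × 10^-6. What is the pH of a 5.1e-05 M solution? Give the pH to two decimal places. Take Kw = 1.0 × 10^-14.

C4H8ONH + H2O ⇌ C4H8ONH2+ + OH-
Let x = [OH-] at equilibrium. Kb = x²/(5.1e-05 − x).
The 5% rule fails; solving x² + Kb·x − Kb·C₀ = 0 exactly:
x = (−Kb + √(Kb² + 4·Kb·C₀))/2 = 8.94 × 10^-6 M
pOH = −log(8.94 × 10^-6) = 5.05; pH = 14.00 − 5.05 = 8.95

pH = 8.95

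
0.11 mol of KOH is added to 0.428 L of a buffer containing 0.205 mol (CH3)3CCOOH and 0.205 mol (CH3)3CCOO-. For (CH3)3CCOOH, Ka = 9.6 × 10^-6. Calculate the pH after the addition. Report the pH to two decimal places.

pH = 5.54

OH- converts (CH3)3CCOOH to (CH3)3CCOO-: (CH3)3CCOOH → 0.095 mol, (CH3)3CCOO- → 0.315 mol.
pKa = −log(9.6 × 10^-6) = 5.018
pH = pKa + log(n_(CH3)3CCOO-/n_(CH3)3CCOOH) = 5.018 + log(0.315/0.095) = 5.018 + (+0.521)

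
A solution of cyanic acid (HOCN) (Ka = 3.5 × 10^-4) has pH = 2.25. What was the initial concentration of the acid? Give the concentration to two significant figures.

C₀ = 9.6 × 10^-2 M

[H+] = 10^(-2.25) = 5.62 × 10^-3 M = x
Ka = x²/(C₀ − x) ⇒ C₀ = x + x²/Ka
C₀ = 5.62 × 10^-3 + (5.62 × 10^-3)²/(3.5 × 10^-4) = 9.59 × 10^-2 M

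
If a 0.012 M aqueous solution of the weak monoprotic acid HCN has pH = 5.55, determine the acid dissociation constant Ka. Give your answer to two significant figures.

Ka = 6.6 × 10^-10

[H+] = 10^(-5.55) = 2.82 × 10^-6 M
At equilibrium [HA] = 0.012 − 2.82 × 10^-6 = 1.20 × 10^-2 M
Ka = [H+][A-]/[HA] = (2.82 × 10^-6)² / 1.20 × 10^-2 = 6.6 × 10^-10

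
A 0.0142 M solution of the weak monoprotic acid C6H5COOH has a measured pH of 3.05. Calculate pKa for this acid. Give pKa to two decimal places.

[H+] = 10^(-3.05) = 8.91 × 10^-4 M
At equilibrium [HA] = 0.0142 − 8.91 × 10^-4 = 1.33 × 10^-2 M
Ka = [H+][A-]/[HA] = (8.91 × 10^-4)² / 1.33 × 10^-2 = 5.97 × 10^-5
pKa = -log(5.97 × 10^-5) = 4.22

pKa = 4.22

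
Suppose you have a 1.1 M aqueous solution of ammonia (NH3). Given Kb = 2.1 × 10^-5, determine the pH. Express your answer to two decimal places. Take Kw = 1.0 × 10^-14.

NH3 + H2O ⇌ NH4+ + OH-
From the ICE table, Kb = x²/(1.1 − x) = 2.1 × 10^-5.
Assume x ≪ 1.1: x ≈ √(2.1 × 10^-5 × 1.1) = 4.81 × 10^-3 M
Check: 0.44% ionized — well under 5%, approximation valid.
pOH = 2.32, so pH = 14.00 − pOH = 11.68

pH = 11.68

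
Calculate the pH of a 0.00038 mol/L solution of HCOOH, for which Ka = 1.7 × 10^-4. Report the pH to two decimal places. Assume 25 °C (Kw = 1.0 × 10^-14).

HCOOH ⇌ HCOO- + H+
Ka = x²/(0.00038 − x) = 1.7 × 10^-4
Here C₀/Ka ≈ 2.24, so the small-x approximation fails. Use the quadratic:
x = [−0.00017 + √(0.00017² + 2.58e-07)]/2 = 1.83 × 10^-4 M
pH = −log(1.83 × 10^-4) = 3.74

pH = 3.74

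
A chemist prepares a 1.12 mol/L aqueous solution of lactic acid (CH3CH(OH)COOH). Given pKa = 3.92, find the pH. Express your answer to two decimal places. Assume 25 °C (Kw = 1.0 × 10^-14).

pH = 1.94

CH3CH(OH)COOH ⇌ CH3CH(OH)COO- + H+
Ka = 10^(−3.92) = 1.20 × 10^-4
From the ICE table, Ka = [H+]²/(1.12 − [H+]) = 1.20 × 10^-4.
Assume [H+] ≪ 1.12: [H+] ≈ √(1.20 × 10^-4 × 1.12) = 1.16 × 10^-2 M
([H+]/C₀ = 1% < 5%, so the approximation holds.)
pH = −log[H+] = −log(1.16 × 10^-2) = 1.94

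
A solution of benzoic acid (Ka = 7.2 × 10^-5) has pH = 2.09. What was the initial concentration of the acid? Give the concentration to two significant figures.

[H+] = 10^(-2.09) = 8.13 × 10^-3 M = x
Ka = x²/(C₀ − x) ⇒ C₀ = x + x²/Ka
C₀ = 8.13 × 10^-3 + (8.13 × 10^-3)²/(7.2 × 10^-5) = 9.26 × 10^-1 M

C₀ = 9.3 × 10^-1 M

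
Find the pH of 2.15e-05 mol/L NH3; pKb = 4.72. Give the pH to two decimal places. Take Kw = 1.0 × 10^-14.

pH = 9.11

NH3 + H2O ⇌ NH4+ + OH-
Kb = 10^(−4.72) = 1.91 × 10^-5
From the ICE table, Kb = [OH-]²/(2.15e-05 − [OH-]) = 1.91 × 10^-5.
Here C₀/Kb ≈ 1.13, so the small-[OH-] approximation fails. Use the quadratic:
[OH-] = [−1.91e-05 + √(1.91e-05² + 1.64e-09)]/2 = 1.29 × 10^-5 M
pOH = −log(1.29 × 10^-5) = 4.89; pH = 14.00 − 4.89 = 9.11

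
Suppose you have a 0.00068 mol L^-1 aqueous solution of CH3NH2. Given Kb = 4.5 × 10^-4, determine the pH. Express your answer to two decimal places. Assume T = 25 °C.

pH = 10.57

CH3NH2 + H2O ⇌ CH3NH3+ + OH-
From the ICE table, Kb = [OH-]²/(0.00068 − [OH-]) = 4.5 × 10^-4.
The 5% rule fails; solving [OH-]² + Kb·[OH-] − Kb·C₀ = 0 exactly:
[OH-] = [−0.00045 + √(0.00045² + 1.22e-06)]/2 = 3.72 × 10^-4 M
pOH = −log(3.72 × 10^-4) = 3.43; pH = 14.00 − 3.43 = 10.57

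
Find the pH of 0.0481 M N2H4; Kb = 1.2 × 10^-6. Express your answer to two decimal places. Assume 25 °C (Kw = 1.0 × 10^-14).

pH = 10.38

N2H4 + H2O ⇌ N2H5+ + OH-
From the ICE table, Kb = x²/(0.0481 − x) = 1.2 × 10^-6.
Neglecting x in the denominator: x = √(1.2 × 10^-6 × 0.0481) = 2.40 × 10^-4 M
pOH = 3.62, so pH = 14.00 − pOH = 10.38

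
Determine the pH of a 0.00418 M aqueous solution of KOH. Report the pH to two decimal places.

pH = 11.62

KOH is a strong base; [OH-] = 0.00418 M.
pOH = -log(0.00418) = 2.38
pH = 14.00 - 2.38 = 11.62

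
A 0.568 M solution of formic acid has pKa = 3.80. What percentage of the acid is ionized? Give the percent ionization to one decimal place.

1.7%

HCOOH ⇌ HCOO- + H+; let x = [H+] at equilibrium.
Ka = 10^(−3.80) = 1.58 × 10^-4
x ≈ √(Ka·C₀) = √(1.58 × 10^-4 × 0.568) = 9.47 × 10^-3 M
Fraction ionized = 9.47 × 10^-3 / 0.568 = 0.0167 → 1.7%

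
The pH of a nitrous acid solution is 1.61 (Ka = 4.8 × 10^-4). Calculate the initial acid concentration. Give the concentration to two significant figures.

[H+] = 10^(-1.61) = 2.45 × 10^-2 M = x
Ka = x²/(C₀ − x) ⇒ C₀ = x + x²/Ka
C₀ = 2.45 × 10^-2 + (2.45 × 10^-2)²/(4.8 × 10^-4) = 1.28 M

C₀ = 1.3 M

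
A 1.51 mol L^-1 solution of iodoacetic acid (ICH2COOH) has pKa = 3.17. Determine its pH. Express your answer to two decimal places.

pH = 1.50

ICH2COOH ⇌ ICH2COO- + H+
Ka = 10^(−3.17) = 6.76 × 10^-4
From the ICE table, Ka = x²/(1.51 − x) = 6.76 × 10^-4.
Since Ka ≪ C₀, x ≈ √(Ka·C₀) = 3.19 × 10^-2 M.
(x/C₀ = 2.1% < 5%, so the approximation holds.)
pH = −log[H+] = −log(3.19 × 10^-2) = 1.50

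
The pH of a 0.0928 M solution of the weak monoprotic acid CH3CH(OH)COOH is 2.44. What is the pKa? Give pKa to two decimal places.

pKa = 3.83

[H+] = 10^(-2.44) = 3.63 × 10^-3 M
At equilibrium [HA] = 0.0928 − 3.63 × 10^-3 = 8.92 × 10^-2 M
Ka = [H+][A-]/[HA] = (3.63 × 10^-3)² / 8.92 × 10^-2 = 1.48 × 10^-4
pKa = -log(1.48 × 10^-4) = 3.83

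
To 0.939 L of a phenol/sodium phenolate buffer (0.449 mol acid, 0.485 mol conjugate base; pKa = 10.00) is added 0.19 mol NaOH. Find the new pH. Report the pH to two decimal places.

pH = 10.42

After neutralization: n(C6H5OH) = 0.259 mol, n(C6H5O-) = 0.675 mol.
pH = pKa + log(n_C6H5O-/n_C6H5OH) = 10.00 + log(0.675/0.259) = 10.00 + (+0.416)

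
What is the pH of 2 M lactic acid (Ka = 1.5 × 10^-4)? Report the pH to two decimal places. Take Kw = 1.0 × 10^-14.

pH = 1.76

CH3CH(OH)COOH ⇌ CH3CH(OH)COO- + H+
Ka = x²/(2 − x) = 1.5 × 10^-4
Since Ka ≪ C₀, x ≈ √(Ka·C₀) = 1.73 × 10^-2 M.
(x/C₀ = 0.87% < 5%, so the approximation holds.)
pH = −log(1.73 × 10^-2) = 1.76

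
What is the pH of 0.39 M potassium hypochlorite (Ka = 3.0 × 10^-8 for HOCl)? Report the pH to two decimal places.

pH = 10.56

OCl- is the conjugate base of the weak acid HOCl.
Kb = Kw/Ka = 1.0×10^-14 / 3.0 × 10^-8 = 3.33 × 10^-7
Let x = [OH-] at equilibrium. Kb = x²/(0.39 − x).
Since Kb ≪ C₀, x ≈ √(Kb·C₀) = 3.60 × 10^-4 M.
(x/C₀ = 0.092% < 5%, so the approximation holds.)
pOH = 3.44, so pH = 14.00 − pOH = 10.56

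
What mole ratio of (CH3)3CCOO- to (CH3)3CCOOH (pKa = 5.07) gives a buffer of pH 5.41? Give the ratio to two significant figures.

ratio = 2.2

pH = pKa + log(r) ⇒ log(r) = 5.41 − 5.07 = +0.34
r = [(CH3)3CCOO-]/[(CH3)3CCOOH] = 10^(+0.34) = 2.19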